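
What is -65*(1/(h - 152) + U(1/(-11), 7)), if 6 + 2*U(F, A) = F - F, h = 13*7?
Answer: 11960/61 ≈ 196.07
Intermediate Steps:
h = 91
U(F, A) = -3 (U(F, A) = -3 + (F - F)/2 = -3 + (1/2)*0 = -3 + 0 = -3)
-65*(1/(h - 152) + U(1/(-11), 7)) = -65*(1/(91 - 152) - 3) = -65*(1/(-61) - 3) = -65*(-1/61 - 3) = -65*(-184/61) = 11960/61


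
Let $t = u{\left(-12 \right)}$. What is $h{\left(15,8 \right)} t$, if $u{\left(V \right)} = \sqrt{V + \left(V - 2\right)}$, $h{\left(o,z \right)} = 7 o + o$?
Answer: $120 i \sqrt{26} \approx 611.88 i$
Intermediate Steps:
$h{\left(o,z \right)} = 8 o$
$u{\left(V \right)} = \sqrt{-2 + 2 V}$ ($u{\left(V \right)} = \sqrt{V + \left(V - 2\right)} = \sqrt{V + \left(-2 + V\right)} = \sqrt{-2 + 2 V}$)
$t = i \sqrt{26}$ ($t = \sqrt{-2 + 2 \left(-12\right)} = \sqrt{-2 - 24} = \sqrt{-26} = i \sqrt{26} \approx 5.099 i$)
$h{\left(15,8 \right)} t = 8 \cdot 15 i \sqrt{26} = 120 i \sqrt{26}$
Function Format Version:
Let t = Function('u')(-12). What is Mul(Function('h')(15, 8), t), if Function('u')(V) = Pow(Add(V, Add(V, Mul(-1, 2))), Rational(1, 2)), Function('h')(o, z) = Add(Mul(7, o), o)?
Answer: Mul(120, I, Pow(26, Rational(1, 2))) ≈ Mul(611.88, I)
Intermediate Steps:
Function('h')(o, z) = Mul(8, o)
Function('u')(V) = Pow(Add(-2, Mul(2, V)), Rational(1, 2)) (Function('u')(V) = Pow(Add(V, Add(V, -2)), Rational(1, 2)) = Pow(Add(V, Add(-2, V)), Rational(1, 2)) = Pow(Add(-2, Mul(2, V)), Rational(1, 2)))
t = Mul(I, Pow(26, Rational(1, 2))) (t = Pow(Add(-2, Mul(2, -12)), Rational(1, 2)) = Pow(Add(-2, -24), Rational(1, 2)) = Pow(-26, Rational(1, 2)) = Mul(I, Pow(26, Rational(1, 2))) ≈ Mul(5.0990, I))
Mul(Function('h')(15, 8), t) = Mul(Mul(8, 15), Mul(I, Pow(26, Rational(1, 2)))) = Mul(120, Mul(I, Pow(26, Rational(1, 2)))) = Mul(120, I, Pow(26, Rational(1, 2)))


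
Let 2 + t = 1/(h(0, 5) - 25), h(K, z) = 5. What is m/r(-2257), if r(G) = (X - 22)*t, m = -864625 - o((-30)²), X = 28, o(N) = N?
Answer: 8655250/123 ≈ 70368.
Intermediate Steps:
t = -41/20 (t = -2 + 1/(5 - 25) = -2 + 1/(-20) = -2 - 1/20 = -41/20 ≈ -2.0500)
m = -865525 (m = -864625 - 1*(-30)² = -864625 - 1*900 = -864625 - 900 = -865525)
r(G) = -123/10 (r(G) = (28 - 22)*(-41/20) = 6*(-41/20) = -123/10)
m/r(-2257) = -865525/(-123/10) = -865525*(-10/123) = 8655250/123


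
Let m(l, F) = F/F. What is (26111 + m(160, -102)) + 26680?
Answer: 52792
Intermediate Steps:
m(l, F) = 1
(26111 + m(160, -102)) + 26680 = (26111 + 1) + 26680 = 26112 + 26680 = 52792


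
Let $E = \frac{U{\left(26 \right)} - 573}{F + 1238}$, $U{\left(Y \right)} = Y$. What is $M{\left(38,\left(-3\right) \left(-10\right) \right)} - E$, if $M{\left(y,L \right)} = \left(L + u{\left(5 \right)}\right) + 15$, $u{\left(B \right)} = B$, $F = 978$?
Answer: $\frac{111347}{2216} \approx 50.247$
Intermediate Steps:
$E = - \frac{547}{2216}$ ($E = \frac{26 - 573}{978 + 1238} = - \frac{547}{2216} \approx -0.24684$)
$M{\left(y,L \right)} = 20 + L$ ($M{\left(y,L \right)} = \left(L + 5\right) + 15 = \left(5 + L\right) + 15 = 20 + L$)
$M{\left(38,\left(-3\right) \left(-10\right) \right)} - E = \left(20 - -30\right) - - \frac{547}{2216} = \left(20 + 30\right) + \frac{547}{2216} = 50 + \frac{547}{2216} = \frac{111347}{2216}$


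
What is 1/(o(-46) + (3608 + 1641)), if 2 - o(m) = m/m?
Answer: 1/5250 ≈ 0.00019048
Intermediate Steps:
o(m) = 1 (o(m) = 2 - m/m = 2 - 1*1 = 2 - 1 = 1)
1/(o(-46) + (3608 + 1641)) = 1/(1 + (3608 + 1641)) = 1/(1 + 5249) = 1/5250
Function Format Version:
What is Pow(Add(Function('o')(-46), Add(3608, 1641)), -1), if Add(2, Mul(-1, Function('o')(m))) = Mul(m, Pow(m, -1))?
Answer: Rational(1, 5250) ≈ 0.00019048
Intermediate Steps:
Function('o')(m) = 1 (Function('o')(m) = Add(2, Mul(-1, Mul(m, Pow(m, -1)))) = Add(2, Mul(-1, 1)) = Add(2, -1) = 1)
Pow(Add(Function('o')(-46), Add(3608, 1641)), -1) = Pow(Add(1, Add(3608, 1641)), -1) = Pow(Add(1, 5249), -1) = Pow(5250, -1) = Rational(1, 5250)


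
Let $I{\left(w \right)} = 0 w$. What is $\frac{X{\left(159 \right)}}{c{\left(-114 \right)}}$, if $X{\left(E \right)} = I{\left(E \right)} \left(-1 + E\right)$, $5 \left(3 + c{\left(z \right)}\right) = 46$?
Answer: $0$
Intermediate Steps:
$I{\left(w \right)} = 0$
$c{\left(z \right)} = \frac{31}{5}$ ($c{\left(z \right)} = -3 + \frac{1}{5} \cdot 46 = -3 + \frac{46}{5} = \frac{31}{5}$)
$X{\left(E \right)} = 0$ ($X{\left(E \right)} = 0 \left(-1 + E\right) = 0$)
$\frac{X{\left(159 \right)}}{c{\left(-114 \right)}} = \frac{0}{\frac{31}{5}} = 0 \cdot \frac{5}{31} = 0$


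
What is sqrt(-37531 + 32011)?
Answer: 4*I*sqrt(345) ≈ 74.297*I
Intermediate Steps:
sqrt(-37531 + 32011) = sqrt(-5520) = 4*I*sqrt(345)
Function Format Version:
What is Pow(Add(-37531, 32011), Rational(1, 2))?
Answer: Mul(4, I, Pow(345, Rational(1, 2))) ≈ Mul(74.297, I)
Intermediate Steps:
Pow(Add(-37531, 32011), Rational(1, 2)) = Pow(-5520, Rational(1, 2)) = Mul(4, I, Pow(345, Rational(1, 2)))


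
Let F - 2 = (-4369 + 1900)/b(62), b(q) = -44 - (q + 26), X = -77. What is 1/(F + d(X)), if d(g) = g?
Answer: -44/2477 ≈ -0.017763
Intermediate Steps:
b(q) = -70 - q (b(q) = -44 - (26 + q) = -44 + (-26 - q) = -70 - q)
F = 911/44 (F = 2 + (-4369 + 1900)/(-70 - 1*62) = 2 - 2469/(-70 - 62) = 2 - 2469/(-132) = 2 - 2469*(-1/132) = 2 + 823/44 = 911/44 ≈ 20.705)
1/(F + d(X)) = 1/(911/44 - 77) = 1/(-2477/44) = -44/2477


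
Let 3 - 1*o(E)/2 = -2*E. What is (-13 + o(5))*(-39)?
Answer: -507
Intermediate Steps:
o(E) = 6 + 4*E (o(E) = 6 - (-4)*E = 6 + 4*E)
(-13 + o(5))*(-39) = (-13 + (6 + 4*5))*(-39) = (-13 + (6 + 20))*(-39) = (-13 + 26)*(-39) = 13*(-39) = -507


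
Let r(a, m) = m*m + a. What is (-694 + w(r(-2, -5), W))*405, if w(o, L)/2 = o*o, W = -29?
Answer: 147420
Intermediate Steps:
r(a, m) = a + m² (r(a, m) = m² + a = a + m²)
w(o, L) = 2*o² (w(o, L) = 2*(o*o) = 2*o²)
(-694 + w(r(-2, -5), W))*405 = (-694 + 2*(-2 + (-5)²)²)*405 = (-694 + 2*(-2 + 25)²)*405 = (-694 + 2*23²)*405 = (-694 + 2*529)*405 = (-694 + 1058)*405 = 364*405 = 147420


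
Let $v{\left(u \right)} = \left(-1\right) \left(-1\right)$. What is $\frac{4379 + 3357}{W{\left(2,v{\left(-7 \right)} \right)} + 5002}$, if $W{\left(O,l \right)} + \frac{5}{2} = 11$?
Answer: $\frac{15472}{10021} \approx 1.544$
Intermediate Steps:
$v{\left(u \right)} = 1$
$W{\left(O,l \right)} = \frac{17}{2}$ ($W{\left(O,l \right)} = - \frac{5}{2} + 11 = \frac{17}{2}$)
$\frac{4379 + 3357}{W{\left(2,v{\left(-7 \right)} \right)} + 5002} = \frac{4379 + 3357}{\frac{17}{2} + 5002} = \frac{7736}{\frac{10021}{2}} = 7736 \cdot \frac{2}{10021} = \frac{15472}{10021}$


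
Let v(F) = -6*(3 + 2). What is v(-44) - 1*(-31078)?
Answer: 31048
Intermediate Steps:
v(F) = -30 (v(F) = -6*5 = -30)
v(-44) - 1*(-31078) = -30 - 1*(-31078) = -30 + 31078 = 31048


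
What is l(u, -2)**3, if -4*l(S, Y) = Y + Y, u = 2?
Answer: 1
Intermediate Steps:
l(S, Y) = -Y/2 (l(S, Y) = -(Y + Y)/4 = -Y/2)
l(u, -2)**3 = (-1/2*(-2))**3 = 1**3 = 1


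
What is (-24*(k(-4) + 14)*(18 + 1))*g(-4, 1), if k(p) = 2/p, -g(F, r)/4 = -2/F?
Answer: 12312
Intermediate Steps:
g(F, r) = 8/F (g(F, r) = -(-8)/F = 8/F)
(-24*(k(-4) + 14)*(18 + 1))*g(-4, 1) = (-24*(2/(-4) + 14)*(18 + 1))*(8/(-4)) = (-24*(2*(-1/4) + 14)*19)*(8*(-1/4)) = -24*(-1/2 + 14)*19*(-2) = -324*19*(-2) = -24*513/2*(-2) = -6156*(-2) = 12312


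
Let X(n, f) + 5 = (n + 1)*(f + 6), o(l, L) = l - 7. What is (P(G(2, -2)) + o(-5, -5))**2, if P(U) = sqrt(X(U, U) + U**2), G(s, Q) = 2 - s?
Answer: 121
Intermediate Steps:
o(l, L) = -7 + l
X(n, f) = -5 + (1 + n)*(6 + f) (X(n, f) = -5 + (n + 1)*(f + 6) = -5 + (1 + n)*(6 + f))
P(U) = sqrt(1 + 2*U**2 + 7*U) (P(U) = sqrt((1 + U + 6*U + U*U) + U**2) = sqrt((1 + U + 6*U + U**2) + U**2) = sqrt((1 + U**2 + 7*U) + U**2) = sqrt(1 + 2*U**2 + 7*U))
(P(G(2, -2)) + o(-5, -5))**2 = (sqrt(1 + 2*(2 - 1*2)**2 + 7*(2 - 1*2)) + (-7 - 5))**2 = (sqrt(1 + 2*(2 - 2)**2 + 7*(2 - 2)) - 12)**2 = (sqrt(1 + 2*0**2 + 7*0) - 12)**2 = (sqrt(1 + 2*0 + 0) - 12)**2 = (sqrt(1 + 0 + 0) - 12)**2 = (sqrt(1) - 12)**2 = (1 - 12)**2 = (-11)**2 = 121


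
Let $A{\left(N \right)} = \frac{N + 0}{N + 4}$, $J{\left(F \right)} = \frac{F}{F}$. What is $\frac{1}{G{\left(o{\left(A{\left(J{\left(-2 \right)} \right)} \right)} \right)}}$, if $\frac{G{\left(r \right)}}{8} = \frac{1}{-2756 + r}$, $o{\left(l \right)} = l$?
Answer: $- \frac{13779}{40} \approx -344.48$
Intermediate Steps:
$J{\left(F \right)} = 1$
$A{\left(N \right)} = \frac{N}{4 + N}$
$G{\left(r \right)} = \frac{8}{-2756 + r}$
$\frac{1}{G{\left(o{\left(A{\left(J{\left(-2 \right)} \right)} \right)} \right)}} = \frac{1}{8 \frac{1}{-2756 + 1 \frac{1}{4 + 1}}} = \frac{1}{8 \frac{1}{-2756 + 1 \cdot \frac{1}{5}}} = \frac{1}{8 \frac{1}{-2756 + \frac{1}{5}}} = \frac{1}{8 \frac{1}{- \frac{13779}{5}}} = \frac{1}{8 \left(- \frac{5}{13779}\right)} = \frac{1}{- \frac{40}{13779}} = - \frac{13779}{40}$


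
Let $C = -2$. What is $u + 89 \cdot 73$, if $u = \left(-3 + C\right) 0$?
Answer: $6497$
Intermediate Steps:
$u = 0$ ($u = \left(-3 - 2\right) 0 = \left(-5\right) 0 = 0$)
$u + 89 \cdot 73 = 0 + 89 \cdot 73 = 0 + 6497 = 6497$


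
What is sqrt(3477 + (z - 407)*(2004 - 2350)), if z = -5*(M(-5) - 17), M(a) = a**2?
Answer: 3*sqrt(17571) ≈ 397.67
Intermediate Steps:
z = -40 (z = -5*((-5)**2 - 17) = -5*(25 - 17) = -5*8 = -40)
sqrt(3477 + (z - 407)*(2004 - 2350)) = sqrt(3477 + (-40 - 407)*(2004 - 2350)) = sqrt(3477 - 447*(-346)) = sqrt(3477 + 154662) = sqrt(158139) = 3*sqrt(17571)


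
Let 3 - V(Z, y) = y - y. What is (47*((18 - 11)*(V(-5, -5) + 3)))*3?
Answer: 5922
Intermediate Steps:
V(Z, y) = 3 (V(Z, y) = 3 - (y - y) = 3 - 1*0 = 3 + 0 = 3)
(47*((18 - 11)*(V(-5, -5) + 3)))*3 = (47*((18 - 11)*(3 + 3)))*3 = (47*(7*6))*3 = (47*42)*3 = 1974*3 = 5922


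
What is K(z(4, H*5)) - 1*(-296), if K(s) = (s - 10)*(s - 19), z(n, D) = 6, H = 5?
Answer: 348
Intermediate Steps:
K(s) = (-19 + s)*(-10 + s) (K(s) = (-10 + s)*(-19 + s) = (-19 + s)*(-10 + s))
K(z(4, H*5)) - 1*(-296) = (190 + 6**2 - 29*6) - 1*(-296) = (190 + 36 - 174) + 296 = 52 + 296 = 348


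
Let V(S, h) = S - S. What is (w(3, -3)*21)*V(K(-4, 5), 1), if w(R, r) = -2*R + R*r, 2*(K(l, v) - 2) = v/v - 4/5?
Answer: 0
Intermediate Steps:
K(l, v) = 21/10 (K(l, v) = 2 + (v/v - 4/5)/2 = 2 + (1 - 4*1/5)/2 = 2 + (1 - 4/5)/2 = 2 + (1/2)*(1/5) = 2 + 1/10 = 21/10)
V(S, h) = 0
(w(3, -3)*21)*V(K(-4, 5), 1) = ((3*(-2 - 3))*21)*0 = ((3*(-5))*21)*0 = -15*21*0 = -315*0 = 0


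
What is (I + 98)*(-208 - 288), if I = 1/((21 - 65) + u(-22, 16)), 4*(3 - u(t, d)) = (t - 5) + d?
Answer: -7435040/153 ≈ -48595.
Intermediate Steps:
u(t, d) = 17/4 - d/4 - t/4 (u(t, d) = 3 - ((t - 5) + d)/4 = 3 - ((-5 + t) + d)/4 = 3 - (-5 + d + t)/4 = 3 + (5/4 - d/4 - t/4) = 17/4 - d/4 - t/4)
I = -4/153 (I = 1/((21 - 65) + (17/4 - 1/4*16 - 1/4*(-22))) = 1/(-44 + (17/4 - 4 + 11/2)) = 1/(-44 + 23/4) = 1/(-153/4) = -4/153 ≈ -0.026144)
(I + 98)*(-208 - 288) = (-4/153 + 98)*(-208 - 288) = (14990/153)*(-496) = -7435040/153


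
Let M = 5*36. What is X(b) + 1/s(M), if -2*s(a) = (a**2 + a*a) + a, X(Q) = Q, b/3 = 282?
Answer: 27486539/32490 ≈ 846.00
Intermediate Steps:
b = 846 (b = 3*282 = 846)
M = 180
s(a) = -a**2 - a/2 (s(a) = -((a**2 + a*a) + a)/2 = -((a**2 + a**2) + a)/2 = -(2*a**2 + a)/2 = -(a + 2*a**2)/2 = -a**2 - a/2)
X(b) + 1/s(M) = 846 + 1/(-1*180*(1/2 + 180)) = 846 + 1/(-1*180*361/2) = 846 + 1/(-32490) = 846 - 1/32490 = 27486539/32490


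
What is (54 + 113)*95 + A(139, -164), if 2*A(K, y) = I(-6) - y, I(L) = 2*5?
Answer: 15952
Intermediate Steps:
I(L) = 10
A(K, y) = 5 - y/2 (A(K, y) = (10 - y)/2 = 5 - y/2)
(54 + 113)*95 + A(139, -164) = (54 + 113)*95 + (5 - 1/2*(-164)) = 167*95 + (5 + 82) = 15865 + 87 = 15952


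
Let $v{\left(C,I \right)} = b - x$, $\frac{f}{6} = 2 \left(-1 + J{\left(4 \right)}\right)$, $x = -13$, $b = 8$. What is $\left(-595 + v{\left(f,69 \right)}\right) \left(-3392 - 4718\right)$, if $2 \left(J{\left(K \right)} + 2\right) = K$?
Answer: $4655140$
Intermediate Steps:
$J{\left(K \right)} = -2 + \frac{K}{2}$
$f = -12$ ($f = 6 \cdot 2 \left(-1 + \left(-2 + \frac{1}{2} \cdot 4\right)\right) = 6 \cdot 2 \left(-1 + \left(-2 + 2\right)\right) = 6 \cdot 2 \left(-1 + 0\right) = 6 \cdot 2 \left(-1\right) = 6 \left(-2\right) = -12$)
$v{\left(C,I \right)} = 21$ ($v{\left(C,I \right)} = 8 - -13 = 8 + 13 = 21$)
$\left(-595 + v{\left(f,69 \right)}\right) \left(-3392 - 4718\right) = \left(-595 + 21\right) \left(-3392 - 4718\right) = \left(-574\right) \left(-8110\right) = 4655140$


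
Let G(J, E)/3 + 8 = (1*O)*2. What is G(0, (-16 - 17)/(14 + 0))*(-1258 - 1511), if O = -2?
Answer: 99684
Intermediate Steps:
G(J, E) = -36 (G(J, E) = -24 + 3*((1*(-2))*2) = -24 + 3*(-2*2) = -24 + 3*(-4) = -24 - 12 = -36)
G(0, (-16 - 17)/(14 + 0))*(-1258 - 1511) = -36*(-1258 - 1511) = -36*(-2769) = 99684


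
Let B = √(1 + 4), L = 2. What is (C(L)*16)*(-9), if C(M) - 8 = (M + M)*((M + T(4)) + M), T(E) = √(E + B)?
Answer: -3456 - 576*√(4 + √5) ≈ -4894.4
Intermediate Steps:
B = √5 ≈ 2.2361
T(E) = √(E + √5)
C(M) = 8 + 2*M*(√(4 + √5) + 2*M) (C(M) = 8 + (M + M)*((M + √(4 + √5)) + M) = 8 + (2*M)*(√(4 + √5) + 2*M) = 8 + 2*M*(√(4 + √5) + 2*M))
(C(L)*16)*(-9) = ((8 + 4*2² + 2*2*√(4 + √5))*16)*(-9) = ((8 + 4*4 + 4*√(4 + √5))*16)*(-9) = ((8 + 16 + 4*√(4 + √5))*16)*(-9) = ((24 + 4*√(4 + √5))*16)*(-9) = (384 + 64*√(4 + √5))*(-9) = -3456 - 576*√(4 + √5)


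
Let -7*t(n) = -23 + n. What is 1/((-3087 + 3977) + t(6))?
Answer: 7/6247 ≈ 0.0011205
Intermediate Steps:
t(n) = 23/7 - n/7 (t(n) = -(-23 + n)/7 = 23/7 - n/7)
1/((-3087 + 3977) + t(6)) = 1/((-3087 + 3977) + (23/7 - ⅐*6)) = 1/(890 + (23/7 - 6/7)) = 1/(890 + 17/7) = 1/(6247/7) = 7/6247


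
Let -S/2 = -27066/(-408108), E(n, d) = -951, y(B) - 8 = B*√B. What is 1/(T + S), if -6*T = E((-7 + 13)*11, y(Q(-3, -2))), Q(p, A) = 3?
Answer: 68018/10771831 ≈ 0.0063144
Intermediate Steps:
y(B) = 8 + B^(3/2) (y(B) = 8 + B*√B = 8 + B^(3/2))
S = -4511/34009 (S = -(-54132)/(-408108) = -(-54132)*(-1)/408108 = -2*4511/68018 = -4511/34009 ≈ -0.13264)
T = 317/2 (T = -⅙*(-951) = 317/2 ≈ 158.50)
1/(T + S) = 1/(317/2 - 4511/34009) = 1/(10771831/68018) = 68018/10771831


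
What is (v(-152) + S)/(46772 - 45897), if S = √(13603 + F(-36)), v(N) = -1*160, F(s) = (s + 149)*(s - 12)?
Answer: -32/175 + √8179/875 ≈ -0.079500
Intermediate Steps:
F(s) = (-12 + s)*(149 + s) (F(s) = (149 + s)*(-12 + s) = (-12 + s)*(149 + s))
v(N) = -160
S = √8179 (S = √(13603 + (-1788 + (-36)² + 137*(-36))) = √(13603 + (-1788 + 1296 - 4932)) = √(13603 - 5424) = √8179 ≈ 90.438)
(v(-152) + S)/(46772 - 45897) = (-160 + √8179)/(46772 - 45897) = (-160 + √8179)/875 = (-160 + √8179)*(1/875) = -32/175 + √8179/875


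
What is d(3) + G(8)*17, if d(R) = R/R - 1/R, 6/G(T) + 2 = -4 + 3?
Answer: -100/3 ≈ -33.333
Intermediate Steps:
G(T) = -2 (G(T) = 6/(-2 + (-4 + 3)) = 6/(-2 - 1) = 6/(-3) = 6*(-1/3) = -2)
d(R) = 1 - 1/R
d(3) + G(8)*17 = (-1 + 3)/3 - 2*17 = (1/3)*2 - 34 = 2/3 - 34 = -100/3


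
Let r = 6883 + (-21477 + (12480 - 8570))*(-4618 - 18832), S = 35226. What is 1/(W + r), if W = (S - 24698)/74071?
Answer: 74071/30513773117871 ≈ 2.4275e-9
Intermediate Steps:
W = 10528/74071 (W = (35226 - 24698)/74071 = 10528*(1/74071) = 10528/74071 ≈ 0.14213)
r = 411953033 (r = 6883 + (-21477 + 3910)*(-23450) = 6883 - 17567*(-23450) = 6883 + 411946150 = 411953033)
1/(W + r) = 1/(10528/74071 + 411953033) = 1/(30513773117871/74071) = 74071/30513773117871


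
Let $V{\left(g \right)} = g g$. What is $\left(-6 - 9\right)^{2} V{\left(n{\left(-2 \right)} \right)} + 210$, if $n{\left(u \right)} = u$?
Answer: $1110$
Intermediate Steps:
$V{\left(g \right)} = g^{2}$
$\left(-6 - 9\right)^{2} V{\left(n{\left(-2 \right)} \right)} + 210 = \left(-6 - 9\right)^{2} \left(-2\right)^{2} + 210 = \left(-15\right)^{2} \cdot 4 + 210 = 225 \cdot 4 + 210 = 900 + 210 = 1110$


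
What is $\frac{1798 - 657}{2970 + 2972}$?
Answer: $\frac{1141}{5942} \approx 0.19202$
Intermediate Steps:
$\frac{1798 - 657}{2970 + 2972} = \frac{1141}{5942}$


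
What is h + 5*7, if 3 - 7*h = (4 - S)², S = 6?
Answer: 244/7 ≈ 34.857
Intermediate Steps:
h = -⅐ (h = 3/7 - (4 - 1*6)²/7 = 3/7 - (4 - 6)²/7 = 3/7 - ⅐*(-2)² = 3/7 - ⅐*4 = 3/7 - 4/7 = -⅐ ≈ -0.14286)
h + 5*7 = -⅐ + 5*7 = -⅐ + 35 = 244/7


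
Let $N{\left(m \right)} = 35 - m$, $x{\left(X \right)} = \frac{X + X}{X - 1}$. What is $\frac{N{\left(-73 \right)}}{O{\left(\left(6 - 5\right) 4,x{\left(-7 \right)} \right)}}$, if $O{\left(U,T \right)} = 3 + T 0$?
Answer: $36$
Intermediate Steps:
$x{\left(X \right)} = \frac{2 X}{-1 + X}$
$O{\left(U,T \right)} = 3$ ($O{\left(U,T \right)} = 3 + 0 = 3$)
$\frac{N{\left(-73 \right)}}{O{\left(\left(6 - 5\right) 4,x{\left(-7 \right)} \right)}} = \frac{35 - -73}{3} = \left(35 + 73\right) \frac{1}{3} = 108 \cdot \frac{1}{3} = 36$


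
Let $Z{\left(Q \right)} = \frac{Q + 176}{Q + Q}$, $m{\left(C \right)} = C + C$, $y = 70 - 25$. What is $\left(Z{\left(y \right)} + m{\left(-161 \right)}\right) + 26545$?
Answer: $\frac{2360291}{90} \approx 26225.0$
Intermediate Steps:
$y = 45$
$m{\left(C \right)} = 2 C$
$Z{\left(Q \right)} = \frac{176 + Q}{2 Q}$
$\left(Z{\left(y \right)} + m{\left(-161 \right)}\right) + 26545 = \left(\frac{176 + 45}{2 \cdot 45} + 2 \left(-161\right)\right) + 26545 = \left(\frac{1}{2} \cdot \frac{1}{45} \cdot 221 - 322\right) + 26545 = \left(\frac{221}{90} - 322\right) + 26545 = - \frac{28759}{90} + 26545 = \frac{2360291}{90}$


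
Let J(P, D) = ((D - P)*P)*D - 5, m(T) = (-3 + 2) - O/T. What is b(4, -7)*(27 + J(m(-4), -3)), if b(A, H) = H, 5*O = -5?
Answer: -1729/16 ≈ -108.06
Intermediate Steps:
O = -1 (O = (1/5)*(-5) = -1)
m(T) = -1 + 1/T (m(T) = (-3 + 2) - (-1)/T = -1 + 1/T)
J(P, D) = -5 + D*P*(D - P) (J(P, D) = (P*(D - P))*D - 5 = D*P*(D - P) - 5 = -5 + D*P*(D - P))
b(4, -7)*(27 + J(m(-4), -3)) = -7*(27 + (-5 + ((1 - 1*(-4))/(-4))*(-3)**2 - 1*(-3)*((1 - 1*(-4))/(-4))**2)) = -7*(27 + (-5 - (1 + 4)/4*9 - 1*(-3)*(-(1 + 4)/4)**2)) = -7*(27 + (-5 - 1/4*5*9 - 1*(-3)*(-1/4*5)**2)) = -7*(27 + (-5 - 5/4*9 - 1*(-3)*(-5/4)**2)) = -7*(27 + (-5 - 45/4 - 1*(-3)*25/16)) = -7*(27 + (-5 - 45/4 + 75/16)) = -7*(27 - 185/16) = -7*247/16 = -1729/16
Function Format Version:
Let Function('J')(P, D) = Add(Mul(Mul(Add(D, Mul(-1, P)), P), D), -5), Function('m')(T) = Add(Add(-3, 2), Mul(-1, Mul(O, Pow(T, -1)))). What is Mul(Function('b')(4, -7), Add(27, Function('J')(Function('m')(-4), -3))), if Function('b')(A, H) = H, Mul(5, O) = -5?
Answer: Rational(-1729, 16) ≈ -108.06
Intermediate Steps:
O = -1 (O = Mul(Rational(1, 5), -5) = -1)
Function('m')(T) = Add(-1, Pow(T, -1)) (Function('m')(T) = Add(Add(-3, 2), Mul(-1, Mul(-1, Pow(T, -1)))) = Add(-1, Pow(T, -1)))
Function('J')(P, D) = Add(-5, Mul(D, P, Add(D, Mul(-1, P)))) (Function('J')(P, D) = Add(Mul(Mul(P, Add(D, Mul(-1, P))), D), -5) = Add(Mul(D, P, Add(D, Mul(-1, P))), -5) = Add(-5, Mul(D, P, Add(D, Mul(-1, P)))))
Mul(Function('b')(4, -7), Add(27, Function('J')(Function('m')(-4), -3))) = Mul(-7, Add(27, Add(-5, Mul(Mul(Pow(-4, -1), Add(1, Mul(-1, -4))), Pow(-3, 2)), Mul(-1, -3, Pow(Mul(Pow(-4, -1), Add(1, Mul(-1, -4))), 2))))) = Mul(-7, Add(27, Add(-5, Mul(Mul(Rational(-1, 4), Add(1, 4)), 9), Mul(-1, -3, Pow(Mul(Rational(-1, 4), Add(1, 4)), 2))))) = Mul(-7, Add(27, Add(-5, Mul(Mul(Rational(-1, 4), 5), 9), Mul(-1, -3, Pow(Mul(Rational(-1, 4), 5), 2))))) = Mul(-7, Add(27, Add(-5, Mul(Rational(-5, 4), 9), Mul(-1, -3, Pow(Rational(-5, 4), 2))))) = Mul(-7, Add(27, Add(-5, Rational(-45, 4), Mul(-1, -3, Rational(25, 16))))) = Mul(-7, Add(27, Add(-5, Rational(-45, 4), Rational(75, 16)))) = Mul(-7, Add(27, Rational(-185, 16))) = Mul(-7, Rational(247, 16)) = Rational(-1729, 16)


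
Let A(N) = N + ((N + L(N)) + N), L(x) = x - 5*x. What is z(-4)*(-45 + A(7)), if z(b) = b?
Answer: 208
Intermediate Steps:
L(x) = -4*x (L(x) = x - 5*x = -4*x)
A(N) = -N (A(N) = N + ((N - 4*N) + N) = N + (-3*N + N) = N - 2*N = -N)
z(-4)*(-45 + A(7)) = -4*(-45 - 1*7) = -4*(-45 - 7) = -4*(-52) = 208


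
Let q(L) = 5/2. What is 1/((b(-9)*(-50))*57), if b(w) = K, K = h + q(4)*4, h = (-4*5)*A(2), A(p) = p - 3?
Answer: -1/85500 ≈ -1.1696e-5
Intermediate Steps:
q(L) = 5/2 (q(L) = 5*(1/2) = 5/2)
A(p) = -3 + p
h = 20 (h = (-4*5)*(-3 + 2) = -20*(-1) = 20)
K = 30 (K = 20 + (5/2)*4 = 20 + 10 = 30)
b(w) = 30
1/((b(-9)*(-50))*57) = 1/((30*(-50))*57) = 1/(-1500*57) = 1/(-85500) = -1/85500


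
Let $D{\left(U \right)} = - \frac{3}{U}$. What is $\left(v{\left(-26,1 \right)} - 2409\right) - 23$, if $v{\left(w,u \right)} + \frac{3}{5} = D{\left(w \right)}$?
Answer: $- \frac{316223}{130} \approx -2432.5$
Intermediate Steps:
$v{\left(w,u \right)} = - \frac{3}{5} - \frac{3}{w}$
$\left(v{\left(-26,1 \right)} - 2409\right) - 23 = \left(\left(- \frac{3}{5} - \frac{3}{-26}\right) - 2409\right) - 23 = \left(\left(- \frac{3}{5} - - \frac{3}{26}\right) - 2409\right) - 23 = \left(\left(- \frac{3}{5} + \frac{3}{26}\right) - 2409\right) - 23 = \left(- \frac{63}{130} - 2409\right) - 23 = - \frac{313233}{130} - 23 = - \frac{316223}{130}$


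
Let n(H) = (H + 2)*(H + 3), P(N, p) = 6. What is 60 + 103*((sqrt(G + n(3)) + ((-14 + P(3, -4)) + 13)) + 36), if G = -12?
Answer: 4283 + 309*sqrt(2) ≈ 4720.0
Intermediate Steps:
n(H) = (2 + H)*(3 + H)
60 + 103*((sqrt(G + n(3)) + ((-14 + P(3, -4)) + 13)) + 36) = 60 + 103*((sqrt(-12 + (6 + 3**2 + 5*3)) + ((-14 + 6) + 13)) + 36) = 60 + 103*((sqrt(-12 + (6 + 9 + 15)) + (-8 + 13)) + 36) = 60 + 103*((sqrt(-12 + 30) + 5) + 36) = 60 + 103*((sqrt(18) + 5) + 36) = 60 + 103*((3*sqrt(2) + 5) + 36) = 60 + 103*((5 + 3*sqrt(2)) + 36) = 60 + 103*(41 + 3*sqrt(2)) = 60 + (4223 + 309*sqrt(2)) = 4283 + 309*sqrt(2)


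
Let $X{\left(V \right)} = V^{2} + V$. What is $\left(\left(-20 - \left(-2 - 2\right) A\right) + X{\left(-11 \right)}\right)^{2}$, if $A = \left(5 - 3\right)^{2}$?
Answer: $11236$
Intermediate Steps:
$A = 4$ ($A = 2^{2} = 4$)
$X{\left(V \right)} = V + V^{2}$
$\left(\left(-20 - \left(-2 - 2\right) A\right) + X{\left(-11 \right)}\right)^{2} = \left(\left(-20 - \left(-2 - 2\right) 4\right) - 11 \left(1 - 11\right)\right)^{2} = \left(\left(-20 - \left(-4\right) 4\right) - -110\right)^{2} = \left(\left(-20 - -16\right) + 110\right)^{2} = \left(\left(-20 + 16\right) + 110\right)^{2} = \left(-4 + 110\right)^{2} = 106^{2} = 11236$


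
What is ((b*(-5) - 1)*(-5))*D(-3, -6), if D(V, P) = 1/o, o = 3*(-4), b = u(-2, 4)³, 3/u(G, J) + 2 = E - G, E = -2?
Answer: 635/96 ≈ 6.6146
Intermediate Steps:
u(G, J) = 3/(-4 - G) (u(G, J) = 3/(-2 + (-2 - G)) = 3/(-4 - G))
b = -27/8 (b = (-3/(4 - 2))³ = (-3/2)³ = -27/8 ≈ -3.3750)
o = -12
D(V, P) = -1/12 (D(V, P) = 1/(-12) = -1/12)
((b*(-5) - 1)*(-5))*D(-3, -6) = ((-27/8*(-5) - 1)*(-5))*(-1/12) = ((135/8 - 1)*(-5))*(-1/12) = ((127/8)*(-5))*(-1/12) = -635/8*(-1/12) = 635/96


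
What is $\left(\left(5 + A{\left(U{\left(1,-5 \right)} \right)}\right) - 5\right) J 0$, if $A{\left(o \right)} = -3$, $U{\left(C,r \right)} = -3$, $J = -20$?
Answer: $0$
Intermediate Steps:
$\left(\left(5 + A{\left(U{\left(1,-5 \right)} \right)}\right) - 5\right) J 0 = \left(\left(5 - 3\right) - 5\right) \left(-20\right) 0 = \left(2 - 5\right) \left(-20\right) 0 = \left(-3\right) \left(-20\right) 0 = 60 \cdot 0 = 0$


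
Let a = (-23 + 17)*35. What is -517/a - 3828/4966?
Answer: 881771/521430 ≈ 1.6911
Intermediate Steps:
a = -210 (a = -6*35 = -210)
-517/a - 3828/4966 = -517/(-210) - 3828/4966 = -517*(-1/210) - 3828*1/4966 = 517/210 - 1914/2483 = 881771/521430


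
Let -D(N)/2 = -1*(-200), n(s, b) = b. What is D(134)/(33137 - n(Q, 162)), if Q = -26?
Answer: -16/1319 ≈ -0.012130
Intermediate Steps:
D(N) = -400 (D(N) = -(-2)*(-200) = -2*200 = -400)
D(134)/(33137 - n(Q, 162)) = -400/(33137 - 1*162) = -400/(33137 - 162) = -400/32975 = -400*1/32975 = -16/1319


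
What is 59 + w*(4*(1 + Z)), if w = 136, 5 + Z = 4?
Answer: 59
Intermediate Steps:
Z = -1 (Z = -5 + 4 = -1)
59 + w*(4*(1 + Z)) = 59 + 136*(4*(1 - 1)) = 59 + 136*(4*0) = 59 + 136*0 = 59 + 0 = 59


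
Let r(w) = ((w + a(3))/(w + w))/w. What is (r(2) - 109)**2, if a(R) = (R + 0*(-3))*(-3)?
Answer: 772641/64 ≈ 12073.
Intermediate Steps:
a(R) = -3*R (a(R) = (R + 0)*(-3) = R*(-3) = -3*R)
r(w) = (-9 + w)/(2*w**2) (r(w) = ((w - 3*3)/(w + w))/w = ((w - 9)/((2*w)))/w = ((-9 + w)*(1/(2*w)))/w = ((-9 + w)/(2*w))/w = (-9 + w)/(2*w**2))
(r(2) - 109)**2 = ((1/2)*(-9 + 2)/2**2 - 109)**2 = ((1/2)*(1/4)*(-7) - 109)**2 = (-7/8 - 109)**2 = (-879/8)**2 = 772641/64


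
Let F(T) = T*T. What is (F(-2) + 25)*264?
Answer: 7656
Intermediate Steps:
F(T) = T²
(F(-2) + 25)*264 = ((-2)² + 25)*264 = (4 + 25)*264 = 29*264 = 7656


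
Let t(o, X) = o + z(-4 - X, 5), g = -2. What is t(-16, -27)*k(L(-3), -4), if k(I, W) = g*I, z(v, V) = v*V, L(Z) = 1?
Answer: -198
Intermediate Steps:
z(v, V) = V*v
k(I, W) = -2*I
t(o, X) = -20 + o - 5*X (t(o, X) = o + 5*(-4 - X) = o + (-20 - 5*X) = -20 + o - 5*X)
t(-16, -27)*k(L(-3), -4) = (-20 - 16 - 5*(-27))*(-2*1) = (-20 - 16 + 135)*(-2) = 99*(-2) = -198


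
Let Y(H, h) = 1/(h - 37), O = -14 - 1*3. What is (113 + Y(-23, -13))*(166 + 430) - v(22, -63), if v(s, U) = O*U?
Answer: 1656627/25 ≈ 66265.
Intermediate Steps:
O = -17 (O = -14 - 3 = -17)
Y(H, h) = 1/(-37 + h)
v(s, U) = -17*U
(113 + Y(-23, -13))*(166 + 430) - v(22, -63) = (113 + 1/(-37 - 13))*(166 + 430) - (-17)*(-63) = (113 + 1/(-50))*596 - 1*1071 = (113 - 1/50)*596 - 1071 = (5649/50)*596 - 1071 = 1683402/25 - 1071 = 1656627/25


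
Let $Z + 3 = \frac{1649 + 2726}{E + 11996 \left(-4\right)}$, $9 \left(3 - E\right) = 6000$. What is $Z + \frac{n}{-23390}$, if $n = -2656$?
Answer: $- \frac{725727818}{243829055} \approx -2.9764$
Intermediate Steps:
$E = - \frac{1991}{3}$ ($E = 3 - \frac{2000}{3} = - \frac{1991}{3} \approx -663.67$)
$Z = - \frac{64422}{20849}$ ($Z = -3 + \frac{1649 + 2726}{- \frac{1991}{3} + 11996 \left(-4\right)} = -3 + \frac{4375}{- \frac{1991}{3} - 47984} = -3 + \frac{4375}{- \frac{145943}{3}} = -3 + 4375 \left(- \frac{3}{145943}\right) = -3 - \frac{1875}{20849} = - \frac{64422}{20849} \approx -3.0899$)
$Z + \frac{n}{-23390} = - \frac{64422}{20849} - \frac{2656}{-23390} = - \frac{64422}{20849} - - \frac{1328}{11695} = - \frac{64422}{20849} + \frac{1328}{11695} = - \frac{725727818}{243829055}$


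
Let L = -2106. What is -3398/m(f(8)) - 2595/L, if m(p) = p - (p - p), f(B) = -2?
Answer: 1193563/702 ≈ 1700.2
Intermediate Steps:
m(p) = p (m(p) = p - 1*0 = p + 0 = p)
-3398/m(f(8)) - 2595/L = -3398/(-2) - 2595/(-2106) = -3398*(-1/2) - 2595*(-1/2106) = 1699 + 865/702 = 1193563/702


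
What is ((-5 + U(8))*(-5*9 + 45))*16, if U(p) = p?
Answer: 0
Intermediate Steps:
((-5 + U(8))*(-5*9 + 45))*16 = ((-5 + 8)*(-5*9 + 45))*16 = (3*(-45 + 45))*16 = (3*0)*16 = 0*16 = 0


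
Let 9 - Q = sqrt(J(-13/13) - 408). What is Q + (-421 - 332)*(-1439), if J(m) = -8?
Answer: 1083576 - 4*I*sqrt(26) ≈ 1.0836e+6 - 20.396*I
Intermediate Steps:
Q = 9 - 4*I*sqrt(26) (Q = 9 - sqrt(-8 - 408) = 9 - sqrt(-416) = 9 - 4*I*sqrt(26) ≈ 9.0 - 20.396*I)
Q + (-421 - 332)*(-1439) = (9 - 4*I*sqrt(26)) + (-421 - 332)*(-1439) = (9 - 4*I*sqrt(26)) - 753*(-1439) = (9 - 4*I*sqrt(26)) + 1083567 = 1083576 - 4*I*sqrt(26)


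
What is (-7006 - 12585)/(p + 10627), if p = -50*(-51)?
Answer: -19591/13177 ≈ -1.4868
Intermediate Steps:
p = 2550
(-7006 - 12585)/(p + 10627) = (-7006 - 12585)/(2550 + 10627) = -19591/13177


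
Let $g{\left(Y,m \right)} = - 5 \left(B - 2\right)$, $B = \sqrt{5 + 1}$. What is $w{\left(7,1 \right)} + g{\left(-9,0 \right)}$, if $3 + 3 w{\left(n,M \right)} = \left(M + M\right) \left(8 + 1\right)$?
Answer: $15 - 5 \sqrt{6} \approx 2.7526$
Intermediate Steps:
$B = \sqrt{6} \approx 2.4495$
$g{\left(Y,m \right)} = 10 - 5 \sqrt{6}$ ($g{\left(Y,m \right)} = - 5 \left(\sqrt{6} - 2\right) = - 5 \left(-2 + \sqrt{6}\right) = 10 - 5 \sqrt{6}$)
$w{\left(n,M \right)} = -1 + 6 M$ ($w{\left(n,M \right)} = -1 + \frac{\left(M + M\right) \left(8 + 1\right)}{3} = -1 + \frac{2 M 9}{3} = -1 + \frac{18 M}{3} = -1 + 6 M$)
$w{\left(7,1 \right)} + g{\left(-9,0 \right)} = \left(-1 + 6 \cdot 1\right) + \left(10 - 5 \sqrt{6}\right) = \left(-1 + 6\right) + \left(10 - 5 \sqrt{6}\right) = 5 + \left(10 - 5 \sqrt{6}\right) = 15 - 5 \sqrt{6}$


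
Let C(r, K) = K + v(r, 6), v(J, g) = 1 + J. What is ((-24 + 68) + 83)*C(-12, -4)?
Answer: -1905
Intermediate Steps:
C(r, K) = 1 + K + r (C(r, K) = K + (1 + r) = 1 + K + r)
((-24 + 68) + 83)*C(-12, -4) = ((-24 + 68) + 83)*(1 - 4 - 12) = (44 + 83)*(-15) = 127*(-15) = -1905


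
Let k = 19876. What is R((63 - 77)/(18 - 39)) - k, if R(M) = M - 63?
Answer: -59815/3 ≈ -19938.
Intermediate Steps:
R(M) = -63 + M
R((63 - 77)/(18 - 39)) - k = (-63 + (63 - 77)/(18 - 39)) - 1*19876 = (-63 - 14/(-21)) - 19876 = (-63 - 14*(-1/21)) - 19876 = (-63 + ⅔) - 19876 = -187/3 - 19876 = -59815/3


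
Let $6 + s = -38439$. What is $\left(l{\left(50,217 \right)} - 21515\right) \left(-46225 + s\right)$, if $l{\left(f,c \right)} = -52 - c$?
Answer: $1844451280$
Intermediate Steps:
$s = -38445$ ($s = -6 - 38439 = -38445$)
$\left(l{\left(50,217 \right)} - 21515\right) \left(-46225 + s\right) = \left(\left(-52 - 217\right) - 21515\right) \left(-46225 - 38445\right) = \left(\left(-52 - 217\right) - 21515\right) \left(-84670\right) = \left(-269 - 21515\right) \left(-84670\right) = \left(-21784\right) \left(-84670\right) = 1844451280$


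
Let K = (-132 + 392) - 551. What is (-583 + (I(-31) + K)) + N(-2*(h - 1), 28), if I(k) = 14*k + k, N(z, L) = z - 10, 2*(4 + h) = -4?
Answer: -1335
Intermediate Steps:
h = -6 (h = -4 + (½)*(-4) = -4 - 2 = -6)
N(z, L) = -10 + z
I(k) = 15*k
K = -291 (K = 260 - 551 = -291)
(-583 + (I(-31) + K)) + N(-2*(h - 1), 28) = (-583 + (15*(-31) - 291)) + (-10 - 2*(-6 - 1)) = (-583 + (-465 - 291)) + (-10 - 2*(-7)) = (-583 - 756) + (-10 + 14) = -1339 + 4 = -1335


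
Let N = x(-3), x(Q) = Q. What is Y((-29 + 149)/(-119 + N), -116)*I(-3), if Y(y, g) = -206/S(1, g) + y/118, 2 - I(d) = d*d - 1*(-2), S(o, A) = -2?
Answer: -3336003/3599 ≈ -926.92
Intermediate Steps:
I(d) = -d² (I(d) = 2 - (d*d - 1*(-2)) = 2 - (d² + 2) = 2 - (2 + d²) = 2 + (-2 - d²) = -d²)
N = -3
Y(y, g) = 103 + y/118 (Y(y, g) = -206/(-2) + y/118 = -206*(-½) + y*(1/118) = 103 + y/118)
Y((-29 + 149)/(-119 + N), -116)*I(-3) = (103 + ((-29 + 149)/(-119 - 3))/118)*(-1*(-3)²) = (103 + (120/(-122))/118)*(-1*9) = (103 + (120*(-1/122))/118)*(-9) = (103 + (1/118)*(-60/61))*(-9) = (103 - 30/3599)*(-9) = (370667/3599)*(-9) = -3336003/3599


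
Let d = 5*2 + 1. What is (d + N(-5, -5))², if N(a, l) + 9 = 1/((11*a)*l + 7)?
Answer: 319225/79524 ≈ 4.0142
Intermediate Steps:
N(a, l) = -9 + 1/(7 + 11*a*l) (N(a, l) = -9 + 1/((11*a)*l + 7) = -9 + 1/(11*a*l + 7) = -9 + 1/(7 + 11*a*l))
d = 11 (d = 10 + 1 = 11)
(d + N(-5, -5))² = (11 + (-62 - 99*(-5)*(-5))/(7 + 11*(-5)*(-5)))² = (11 + (-62 - 2475)/(7 + 275))² = (11 - 2537/282)² = (565/282)² = 319225/79524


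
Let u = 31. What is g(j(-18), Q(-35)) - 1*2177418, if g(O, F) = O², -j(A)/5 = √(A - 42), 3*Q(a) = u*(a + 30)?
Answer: -2178918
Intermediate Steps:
Q(a) = 310 + 31*a/3 (Q(a) = (31*(a + 30))/3 = (31*(30 + a))/3 = (930 + 31*a)/3 = 310 + 31*a/3)
j(A) = -5*√(-42 + A) (j(A) = -5*√(A - 42) = -5*√(-42 + A))
g(j(-18), Q(-35)) - 1*2177418 = (-5*√(-42 - 18))² - 1*2177418 = (-10*I*√15)² - 2177418 = -1500 - 2177418 = -2178918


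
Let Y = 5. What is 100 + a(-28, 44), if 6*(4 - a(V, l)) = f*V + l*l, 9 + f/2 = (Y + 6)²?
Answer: 2480/3 ≈ 826.67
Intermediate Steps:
f = 224 (f = -18 + 2*(5 + 6)² = -18 + 2*11² = -18 + 2*121 = -18 + 242 = 224)
a(V, l) = 4 - 112*V/3 - l²/6 (a(V, l) = 4 - (224*V + l*l)/6 = 4 - (224*V + l²)/6 = 4 - (l² + 224*V)/6 = 4 + (-112*V/3 - l²/6) = 4 - 112*V/3 - l²/6)
100 + a(-28, 44) = 100 + (4 - 112/3*(-28) - ⅙*44²) = 100 + (4 + 3136/3 - ⅙*1936) = 100 + (4 + 3136/3 - 968/3) = 100 + 2180/3 = 2480/3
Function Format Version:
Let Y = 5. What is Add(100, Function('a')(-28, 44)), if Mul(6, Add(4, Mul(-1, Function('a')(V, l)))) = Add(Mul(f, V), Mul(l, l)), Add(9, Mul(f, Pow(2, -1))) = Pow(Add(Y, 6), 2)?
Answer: Rational(2480, 3) ≈ 826.67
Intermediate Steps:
f = 224 (f = Add(-18, Mul(2, Pow(Add(5, 6), 2))) = Add(-18, Mul(2, Pow(11, 2))) = Add(-18, Mul(2, 121)) = Add(-18, 242) = 224)
Function('a')(V, l) = Add(4, Mul(Rational(-112, 3), V), Mul(Rational(-1, 6), Pow(l, 2))) (Function('a')(V, l) = Add(4, Mul(Rational(-1, 6), Add(Mul(224, V), Mul(l, l)))) = Add(4, Mul(Rational(-1, 6), Add(Mul(224, V), Pow(l, 2)))) = Add(4, Mul(Rational(-1, 6), Add(Pow(l, 2), Mul(224, V)))) = Add(4, Add(Mul(Rational(-112, 3), V), Mul(Rational(-1, 6), Pow(l, 2)))) = Add(4, Mul(Rational(-112, 3), V), Mul(Rational(-1, 6), Pow(l, 2))))
Add(100, Function('a')(-28, 44)) = Add(100, Add(4, Mul(Rational(-112, 3), -28), Mul(Rational(-1, 6), Pow(44, 2)))) = Add(100, Add(4, Rational(3136, 3), Mul(Rational(-1, 6), 1936))) = Add(100, Add(4, Rational(3136, 3), Rational(-968, 3))) = Add(100, Rational(2180, 3)) = Rational(2480, 3)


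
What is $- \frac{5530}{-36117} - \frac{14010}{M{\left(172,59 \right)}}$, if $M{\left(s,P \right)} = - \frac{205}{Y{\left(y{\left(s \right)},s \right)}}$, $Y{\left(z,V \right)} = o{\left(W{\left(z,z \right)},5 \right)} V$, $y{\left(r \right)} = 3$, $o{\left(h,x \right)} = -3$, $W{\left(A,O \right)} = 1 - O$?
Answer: $- \frac{52218887614}{1480797} \approx -35264.0$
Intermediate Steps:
$Y{\left(z,V \right)} = - 3 V$
$M{\left(s,P \right)} = \frac{205}{3 s}$ ($M{\left(s,P \right)} = - \frac{205}{\left(-3\right) s} = - 205 \left(- \frac{1}{3 s}\right) = \frac{205}{3 s}$)
$- \frac{5530}{-36117} - \frac{14010}{M{\left(172,59 \right)}} = - \frac{5530}{-36117} - \frac{14010}{\frac{205}{3} \cdot \frac{1}{172}} = \left(-5530\right) \left(- \frac{1}{36117}\right) - \frac{14010}{\frac{205}{3} \cdot \frac{1}{172}} = \frac{5530}{36117} - \frac{14010}{\frac{205}{516}} = \frac{5530}{36117} - \frac{1445832}{41} = - \frac{52218887614}{1480797}$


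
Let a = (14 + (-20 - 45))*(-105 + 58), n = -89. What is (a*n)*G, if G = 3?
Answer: -639999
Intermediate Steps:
a = 2397 (a = (14 - 65)*(-47) = -51*(-47) = 2397)
(a*n)*G = (2397*(-89))*3 = -213333*3 = -639999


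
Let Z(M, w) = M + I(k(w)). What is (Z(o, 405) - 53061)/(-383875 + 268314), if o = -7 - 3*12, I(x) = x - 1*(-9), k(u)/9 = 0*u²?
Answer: 53095/115561 ≈ 0.45945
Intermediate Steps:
k(u) = 0 (k(u) = 9*(0*u²) = 9*0 = 0)
I(x) = 9 + x (I(x) = x + 9 = 9 + x)
o = -43 (o = -7 - 36 = -43)
Z(M, w) = 9 + M (Z(M, w) = M + (9 + 0) = M + 9 = 9 + M)
(Z(o, 405) - 53061)/(-383875 + 268314) = ((9 - 43) - 53061)/(-383875 + 268314) = (-34 - 53061)/(-115561) = -53095*(-1/115561) = 53095/115561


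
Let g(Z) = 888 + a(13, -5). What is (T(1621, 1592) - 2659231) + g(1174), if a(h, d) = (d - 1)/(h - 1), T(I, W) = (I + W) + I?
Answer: -5307019/2 ≈ -2.6535e+6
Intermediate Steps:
T(I, W) = W + 2*I
a(h, d) = (-1 + d)/(-1 + h)
g(Z) = 1775/2 (g(Z) = 888 + (-1 - 5)/(-1 + 13) = 888 - 6/12 = 888 + (1/12)*(-6) = 888 - 1/2 = 1775/2)
(T(1621, 1592) - 2659231) + g(1174) = ((1592 + 2*1621) - 2659231) + 1775/2 = ((1592 + 3242) - 2659231) + 1775/2 = (4834 - 2659231) + 1775/2 = -2654397 + 1775/2 = -5307019/2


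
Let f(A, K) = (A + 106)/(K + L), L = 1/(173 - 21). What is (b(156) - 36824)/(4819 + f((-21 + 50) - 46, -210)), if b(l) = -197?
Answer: -1181673299/153804133 ≈ -7.6830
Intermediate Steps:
L = 1/152 ≈ 0.0065789
f(A, K) = (106 + A)/(1/152 + K) (f(A, K) = (A + 106)/(K + 1/152) = (106 + A)/(1/152 + K))
(b(156) - 36824)/(4819 + f((-21 + 50) - 46, -210)) = (-197 - 36824)/(4819 + 152*(106 + ((-21 + 50) - 46))/(1 + 152*(-210))) = -37021/(4819 + 152*(106 + (29 - 46))/(1 - 31920)) = -37021/(4819 + 152*(106 - 17)/(-31919)) = -37021/(4819 + 152*(-1/31919)*89) = -37021/(4819 - 13528/31919) = -37021/153804133/31919 = -37021*31919/153804133 = -1181673299/153804133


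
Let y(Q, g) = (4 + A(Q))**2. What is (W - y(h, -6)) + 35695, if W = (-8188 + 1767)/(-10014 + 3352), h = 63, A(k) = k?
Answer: 207900793/6662 ≈ 31207.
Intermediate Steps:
y(Q, g) = (4 + Q)**2
W = 6421/6662 (W = -6421/(-6662) = -6421*(-1/6662) = 6421/6662 ≈ 0.96382)
(W - y(h, -6)) + 35695 = (6421/6662 - (4 + 63)**2) + 35695 = (6421/6662 - 1*67**2) + 35695 = (6421/6662 - 1*4489) + 35695 = (6421/6662 - 4489) + 35695 = -29899297/6662 + 35695 = 207900793/6662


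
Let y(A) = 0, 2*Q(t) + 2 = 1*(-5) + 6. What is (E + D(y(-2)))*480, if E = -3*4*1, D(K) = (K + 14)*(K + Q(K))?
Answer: -9120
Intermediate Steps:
Q(t) = -1/2 (Q(t) = -1 + (1*(-5) + 6)/2 = -1 + (-5 + 6)/2 = -1 + (1/2)*1 = -1 + 1/2 = -1/2)
D(K) = (14 + K)*(-1/2 + K) (D(K) = (K + 14)*(K - 1/2) = (14 + K)*(-1/2 + K))
E = -12 (E = -12*1 = -12)
(E + D(y(-2)))*480 = (-12 + (-7 + 0**2 + (27/2)*0))*480 = (-12 + (-7 + 0 + 0))*480 = (-12 - 7)*480 = -19*480 = -9120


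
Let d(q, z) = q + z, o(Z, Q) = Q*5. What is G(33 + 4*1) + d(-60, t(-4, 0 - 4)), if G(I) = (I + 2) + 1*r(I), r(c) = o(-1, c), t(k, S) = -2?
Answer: 162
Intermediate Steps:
o(Z, Q) = 5*Q
r(c) = 5*c
G(I) = 2 + 6*I (G(I) = (I + 2) + 1*(5*I) = (2 + I) + 5*I = 2 + 6*I)
G(33 + 4*1) + d(-60, t(-4, 0 - 4)) = (2 + 6*(33 + 4*1)) + (-60 - 2) = (2 + 6*(33 + 4)) - 62 = (2 + 6*37) - 62 = (2 + 222) - 62 = 224 - 62 = 162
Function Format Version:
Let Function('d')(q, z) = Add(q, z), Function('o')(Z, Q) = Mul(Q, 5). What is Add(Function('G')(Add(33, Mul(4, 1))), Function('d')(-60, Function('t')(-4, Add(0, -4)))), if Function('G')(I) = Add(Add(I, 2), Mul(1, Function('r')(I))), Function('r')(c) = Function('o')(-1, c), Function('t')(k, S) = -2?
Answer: 162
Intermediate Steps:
Function('o')(Z, Q) = Mul(5, Q)
Function('r')(c) = Mul(5, c)
Function('G')(I) = Add(2, Mul(6, I)) (Function('G')(I) = Add(Add(I, 2), Mul(1, Mul(5, I))) = Add(Add(2, I), Mul(5, I)) = Add(2, Mul(6, I)))
Add(Function('G')(Add(33, Mul(4, 1))), Function('d')(-60, Function('t')(-4, Add(0, -4)))) = Add(Add(2, Mul(6, Add(33, Mul(4, 1)))), Add(-60, -2)) = Add(Add(2, Mul(6, Add(33, 4))), -62) = Add(Add(2, Mul(6, 37)), -62) = Add(Add(2, 222), -62) = Add(224, -62) = 162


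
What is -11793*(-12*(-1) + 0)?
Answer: -141516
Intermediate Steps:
-11793*(-12*(-1) + 0) = -11793*(12 + 0) = -11793*12 = -141516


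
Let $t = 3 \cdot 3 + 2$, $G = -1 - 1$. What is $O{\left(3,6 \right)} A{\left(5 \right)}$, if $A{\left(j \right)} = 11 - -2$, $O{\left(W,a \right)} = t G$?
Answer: $-286$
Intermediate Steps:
$G = -2$ ($G = -1 - 1 = -2$)
$t = 11$ ($t = 9 + 2 = 11$)
$O{\left(W,a \right)} = -22$ ($O{\left(W,a \right)} = 11 \left(-2\right) = -22$)
$A{\left(j \right)} = 13$ ($A{\left(j \right)} = 11 + 2 = 13$)
$O{\left(3,6 \right)} A{\left(5 \right)} = \left(-22\right) 13 = -286$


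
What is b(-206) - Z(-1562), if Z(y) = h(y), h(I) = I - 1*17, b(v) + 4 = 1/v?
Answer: 324449/206 ≈ 1575.0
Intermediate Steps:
b(v) = -4 + 1/v
h(I) = -17 + I (h(I) = I - 17 = -17 + I)
Z(y) = -17 + y
b(-206) - Z(-1562) = (-4 + 1/(-206)) - (-17 - 1562) = (-4 - 1/206) - 1*(-1579) = -825/206 + 1579 = 324449/206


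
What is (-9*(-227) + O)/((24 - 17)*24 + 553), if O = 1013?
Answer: 3056/721 ≈ 4.2386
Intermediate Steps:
(-9*(-227) + O)/((24 - 17)*24 + 553) = (-9*(-227) + 1013)/((24 - 17)*24 + 553) = (2043 + 1013)/(7*24 + 553) = 3056/(168 + 553) = 3056/721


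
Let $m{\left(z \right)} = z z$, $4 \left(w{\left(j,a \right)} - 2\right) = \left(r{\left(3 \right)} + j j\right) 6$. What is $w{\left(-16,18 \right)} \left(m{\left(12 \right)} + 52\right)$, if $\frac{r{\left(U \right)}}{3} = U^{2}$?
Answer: $83594$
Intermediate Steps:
$r{\left(U \right)} = 3 U^{2}$
$w{\left(j,a \right)} = \frac{85}{2} + \frac{3 j^{2}}{2}$ ($w{\left(j,a \right)} = 2 + \frac{\left(3 \cdot 3^{2} + j j\right) 6}{4} = 2 + \frac{\left(3 \cdot 9 + j^{2}\right) 6}{4} = 2 + \frac{\left(27 + j^{2}\right) 6}{4} = 2 + \frac{162 + 6 j^{2}}{4} = 2 + \left(\frac{81}{2} + \frac{3 j^{2}}{2}\right) = \frac{85}{2} + \frac{3 j^{2}}{2}$)
$m{\left(z \right)} = z^{2}$
$w{\left(-16,18 \right)} \left(m{\left(12 \right)} + 52\right) = \left(\frac{85}{2} + \frac{3 \left(-16\right)^{2}}{2}\right) \left(12^{2} + 52\right) = \left(\frac{85}{2} + \frac{3}{2} \cdot 256\right) \left(144 + 52\right) = \left(\frac{85}{2} + 384\right) 196 = \frac{853}{2} \cdot 196 = 83594$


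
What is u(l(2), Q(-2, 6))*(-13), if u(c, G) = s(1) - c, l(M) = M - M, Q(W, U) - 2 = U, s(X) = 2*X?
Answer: -26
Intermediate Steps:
Q(W, U) = 2 + U
l(M) = 0
u(c, G) = 2 - c (u(c, G) = 2*1 - c = 2 - c)
u(l(2), Q(-2, 6))*(-13) = (2 - 1*0)*(-13) = (2 + 0)*(-13) = 2*(-13) = -26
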